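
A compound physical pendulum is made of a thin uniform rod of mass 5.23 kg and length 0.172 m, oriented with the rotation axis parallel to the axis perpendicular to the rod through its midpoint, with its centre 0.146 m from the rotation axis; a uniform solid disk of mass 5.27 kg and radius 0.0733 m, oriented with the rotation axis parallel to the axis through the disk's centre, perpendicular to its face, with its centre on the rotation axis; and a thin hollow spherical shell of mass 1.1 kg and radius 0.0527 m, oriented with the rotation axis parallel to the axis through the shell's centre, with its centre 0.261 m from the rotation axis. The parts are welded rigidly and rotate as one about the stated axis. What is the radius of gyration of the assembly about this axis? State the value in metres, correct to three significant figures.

0.136

Thin rod: I_cm = (1/12)ML² = (1/12)(5.23)(0.172)² = 0.012894 kg m^2; centre at d = 0.146 m, so the parallel axis theorem gives I = 0.012894 + (5.23)(0.146)² = 0.12438 kg m^2.
Solid disk: I_cm = (1/2)MR² = (1/2)(5.27)(0.0733)² = 0.014158 kg m^2; axis through the centre, so I = 0.014158 kg m^2.
Spherical shell: I_cm = (2/3)MR² = (2/3)(1.1)(0.0527)² = 0.0020367 kg m^2; centre at d = 0.261 m, so the parallel axis theorem gives I = 0.0020367 + (1.1)(0.261)² = 0.07697 kg m^2.
Total I = 0.2155 kg m^2; total mass M = 11.6 kg.
k = √(I/M) = √(0.2155/11.6) = 0.1363 m.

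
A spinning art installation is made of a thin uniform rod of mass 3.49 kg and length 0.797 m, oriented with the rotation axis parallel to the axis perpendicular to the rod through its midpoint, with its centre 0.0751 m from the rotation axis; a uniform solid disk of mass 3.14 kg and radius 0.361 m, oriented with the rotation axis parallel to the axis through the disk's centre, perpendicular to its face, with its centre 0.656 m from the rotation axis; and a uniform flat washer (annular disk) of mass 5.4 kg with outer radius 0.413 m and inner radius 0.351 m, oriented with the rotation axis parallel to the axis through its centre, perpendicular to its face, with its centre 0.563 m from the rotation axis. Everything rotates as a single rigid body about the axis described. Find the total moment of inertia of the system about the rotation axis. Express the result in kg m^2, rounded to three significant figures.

Thin rod: I_cm = (1/12)ML² = (1/12)(3.49)(0.797)² = 0.18474 kg m^2; centre at d = 0.0751 m, so I = I_cm + Md² gives I = 0.18474 + (3.49)(0.0751)² = 0.20442 kg m^2.
Solid disk: I_cm = (1/2)MR² = (1/2)(3.14)(0.361)² = 0.2046 kg m^2; centre at d = 0.656 m, so I = I_cm + Md² gives I = 0.2046 + (3.14)(0.656)² = 1.5559 kg m^2.
Annular disk: I_cm = (1/2)M(R²+r²) = (1/2)(5.4)[(0.413)² + (0.351)²] = 0.79318 kg m^2; centre at d = 0.563 m, so I = I_cm + Md² gives I = 0.79318 + (5.4)(0.563)² = 2.5048 kg m^2.
Total I = 0.20442 + 1.5559 + 2.5048 = 4.2651 kg m^2.

4.27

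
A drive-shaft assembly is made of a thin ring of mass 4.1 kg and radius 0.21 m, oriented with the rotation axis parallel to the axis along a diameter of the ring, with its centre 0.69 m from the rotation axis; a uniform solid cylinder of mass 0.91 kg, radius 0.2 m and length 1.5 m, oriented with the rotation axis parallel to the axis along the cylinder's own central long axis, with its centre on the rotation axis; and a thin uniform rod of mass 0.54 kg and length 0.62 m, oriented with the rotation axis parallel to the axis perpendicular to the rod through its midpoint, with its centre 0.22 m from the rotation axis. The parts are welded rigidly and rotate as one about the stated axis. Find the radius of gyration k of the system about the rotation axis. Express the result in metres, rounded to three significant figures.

Thin ring: I_cm = (1/2)MR² = (1/2)(4.1)(0.21)² = 0.090405 kg·m²; centre at d = 0.69 m, so the parallel axis theorem gives I = 0.090405 + (4.1)(0.69)² = 2.0424 kg·m².
Solid cylinder: I_cm = (1/2)MR² = (1/2)(0.91)(0.2)² = 0.0182 kg·m²; axis through the centre, so I = 0.0182 kg·m².
Thin rod: I_cm = (1/12)ML² = (1/12)(0.54)(0.62)² = 0.017298 kg·m²; centre at d = 0.22 m, so the parallel axis theorem gives I = 0.017298 + (0.54)(0.22)² = 0.043434 kg·m².
Total I = 2.104 kg·m²; total mass M = 5.55 kg.
k = √(I/M) = √(2.104/5.55) = 0.61572 m.

0.616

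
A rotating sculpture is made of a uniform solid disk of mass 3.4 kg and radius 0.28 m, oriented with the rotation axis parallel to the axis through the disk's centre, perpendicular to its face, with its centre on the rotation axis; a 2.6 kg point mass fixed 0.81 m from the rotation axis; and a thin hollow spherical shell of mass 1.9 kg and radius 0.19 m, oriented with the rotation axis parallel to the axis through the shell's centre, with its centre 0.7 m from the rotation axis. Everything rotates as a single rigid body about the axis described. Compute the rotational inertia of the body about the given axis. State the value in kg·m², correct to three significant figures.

2.82

Solid disk: I_cm = (1/2)MR² = (1/2)(3.4)(0.28)² = 0.13328 kg·m²; axis through the centre, so I = 0.13328 kg·m².
Point mass: I_cm = 0; centre at d = 0.81 m, so I = I_cm + Md² gives I = 0 + (2.6)(0.81)² = 1.7059 kg·m².
Spherical shell: I_cm = (2/3)MR² = (2/3)(1.9)(0.19)² = 0.045727 kg·m²; centre at d = 0.7 m, so I = I_cm + Md² gives I = 0.045727 + (1.9)(0.7)² = 0.97673 kg·m².
Total I = 0.13328 + 1.7059 + 0.97673 = 2.8159 kg·m².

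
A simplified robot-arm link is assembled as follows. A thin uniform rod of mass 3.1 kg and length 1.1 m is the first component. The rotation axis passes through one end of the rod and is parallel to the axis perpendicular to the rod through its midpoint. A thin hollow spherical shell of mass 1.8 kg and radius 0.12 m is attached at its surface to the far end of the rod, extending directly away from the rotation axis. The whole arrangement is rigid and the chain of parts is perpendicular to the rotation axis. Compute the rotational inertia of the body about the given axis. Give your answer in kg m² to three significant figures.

Thin rod: I_cm = (1/12)ML² = (1/12)(3.1)(1.1)² = 0.31258 kg m²; centre at d = 0.55 m, so I = I_cm + Md² gives I = 0.31258 + (3.1)(0.55)² = 1.2503 kg m².
Spherical shell: I_cm = (2/3)MR² = (2/3)(1.8)(0.12)² = 0.01728 kg m²; centre at d = 0.55 + 0.55 + 0.12 = 1.22 m, so I = I_cm + Md² gives I = 0.01728 + (1.8)(1.22)² = 2.6964 kg m².
Total I = 1.2503 + 2.6964 = 3.9467 kg m².

3.95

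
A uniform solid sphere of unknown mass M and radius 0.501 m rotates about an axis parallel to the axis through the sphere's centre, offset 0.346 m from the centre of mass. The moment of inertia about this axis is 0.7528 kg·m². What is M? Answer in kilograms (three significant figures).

I = I_cm + Md² = (2/5)MR² + Md² = M·[0.4·(0.501)² + (0.346)²] = M·0.22012.
So M = 0.7528 / 0.22012 = 3.42 kg.

3.42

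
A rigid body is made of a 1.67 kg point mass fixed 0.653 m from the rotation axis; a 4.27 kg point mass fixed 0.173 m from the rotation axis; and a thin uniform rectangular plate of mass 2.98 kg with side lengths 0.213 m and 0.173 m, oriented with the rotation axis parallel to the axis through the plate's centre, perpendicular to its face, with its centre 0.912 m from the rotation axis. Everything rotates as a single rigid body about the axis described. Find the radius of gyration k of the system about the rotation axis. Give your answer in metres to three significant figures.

0.612

Point mass: I_cm = 0; centre at d = 0.653 m, so I = I_cm + Md² gives I = 0 + (1.67)(0.653)² = 0.7121 kg m².
Point mass: I_cm = 0; centre at d = 0.173 m, so I = I_cm + Md² gives I = 0 + (4.27)(0.173)² = 0.1278 kg m².
Rectangular plate: I_cm = (1/12)M(a²+b²) = (1/12)(2.98)[(0.213)² + (0.173)²] = 0.018699 kg m²; centre at d = 0.912 m, so I = I_cm + Md² gives I = 0.018699 + (2.98)(0.912)² = 2.4973 kg m².
Total I = 3.3372 kg m²; total mass M = 8.92 kg.
k = √(I/M) = √(3.3372/8.92) = 0.61166 m.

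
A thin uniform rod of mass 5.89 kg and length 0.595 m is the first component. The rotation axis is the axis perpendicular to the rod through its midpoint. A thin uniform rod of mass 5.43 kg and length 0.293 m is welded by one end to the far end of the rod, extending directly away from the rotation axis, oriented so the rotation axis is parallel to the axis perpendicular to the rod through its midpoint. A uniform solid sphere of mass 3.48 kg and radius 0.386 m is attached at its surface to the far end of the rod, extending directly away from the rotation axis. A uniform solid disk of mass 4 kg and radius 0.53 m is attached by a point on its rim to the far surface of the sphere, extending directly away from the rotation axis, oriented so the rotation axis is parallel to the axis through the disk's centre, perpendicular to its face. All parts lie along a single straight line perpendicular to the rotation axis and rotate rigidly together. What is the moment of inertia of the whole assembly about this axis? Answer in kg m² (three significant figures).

Thin rod: I_cm = (1/12)ML² = (1/12)(5.89)(0.595)² = 0.17377 kg m²; axis through the centre, so I = 0.17377 kg m².
Thin rod: I_cm = (1/12)ML² = (1/12)(5.43)(0.293)² = 0.038847 kg m²; centre at d = 0.2975 + 0.1465 = 0.444 m, so the parallel axis theorem gives I = 0.038847 + (5.43)(0.444)² = 1.1093 kg m².
Solid sphere: I_cm = (2/5)MR² = (2/5)(3.48)(0.386)² = 0.2074 kg m²; centre at d = 0.2975 + 0.1465 + 0.1465 + 0.386 = 0.9765 m, so the parallel axis theorem gives I = 0.2074 + (3.48)(0.9765)² = 3.5258 kg m².
Solid disk: I_cm = (1/2)MR² = (1/2)(4)(0.53)² = 0.5618 kg m²; centre at d = 0.2975 + 0.1465 + 0.1465 + 0.386 + 0.386 + 0.53 = 1.8925 m, so the parallel axis theorem gives I = 0.5618 + (4)(1.8925)² = 14.888 kg m².
Total I = 0.17377 + 1.1093 + 3.5258 + 14.888 = 19.697 kg m².

19.7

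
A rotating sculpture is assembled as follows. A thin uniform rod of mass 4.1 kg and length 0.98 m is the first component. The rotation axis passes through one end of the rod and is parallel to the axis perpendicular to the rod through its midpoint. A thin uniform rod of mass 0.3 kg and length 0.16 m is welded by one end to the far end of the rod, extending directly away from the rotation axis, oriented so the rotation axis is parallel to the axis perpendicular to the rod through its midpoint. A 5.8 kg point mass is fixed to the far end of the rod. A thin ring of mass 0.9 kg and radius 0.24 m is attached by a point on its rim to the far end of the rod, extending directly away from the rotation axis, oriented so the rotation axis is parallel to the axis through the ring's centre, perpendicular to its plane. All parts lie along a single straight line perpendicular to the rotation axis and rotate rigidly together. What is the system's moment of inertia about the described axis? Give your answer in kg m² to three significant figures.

11.0

Thin rod: I_cm = (1/12)ML² = (1/12)(4.1)(0.98)² = 0.32814 kg m²; centre at d = 0.49 m, so I = I_cm + Md² gives I = 0.32814 + (4.1)(0.49)² = 1.3125 kg m².
Thin rod: I_cm = (1/12)ML² = (1/12)(0.3)(0.16)² = 0.00064 kg m²; centre at d = 0.49 + 0.49 + 0.08 = 1.06 m, so I = I_cm + Md² gives I = 0.00064 + (0.3)(1.06)² = 0.33772 kg m².
Point mass: I_cm = 0; centre at d = 0.49 + 0.49 + 0.08 + 0.08 = 1.14 m, so I = I_cm + Md² gives I = 0 + (5.8)(1.14)² = 7.5377 kg m².
Thin ring: I_cm = MR² = (0.9)(0.24)² = 0.05184 kg m²; centre at d = 0.49 + 0.49 + 0.08 + 0.08 + 0.24 = 1.38 m, so I = I_cm + Md² gives I = 0.05184 + (0.9)(1.38)² = 1.7658 kg m².
Total I = 1.3125 + 0.33772 + 7.5377 + 1.7658 = 10.954 kg m².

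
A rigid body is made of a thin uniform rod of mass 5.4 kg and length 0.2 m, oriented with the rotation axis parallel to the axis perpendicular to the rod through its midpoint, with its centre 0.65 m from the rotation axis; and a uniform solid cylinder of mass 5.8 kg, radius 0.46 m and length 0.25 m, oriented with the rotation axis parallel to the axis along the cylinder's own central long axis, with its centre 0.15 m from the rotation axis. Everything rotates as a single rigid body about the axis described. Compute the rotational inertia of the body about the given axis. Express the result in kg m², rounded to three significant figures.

3.04

Thin rod: I_cm = (1/12)ML² = (1/12)(5.4)(0.2)² = 0.018 kg m²; centre at d = 0.65 m, so I = I_cm + Md² gives I = 0.018 + (5.4)(0.65)² = 2.2995 kg m².
Solid cylinder: I_cm = (1/2)MR² = (1/2)(5.8)(0.46)² = 0.61364 kg m²; centre at d = 0.15 m, so I = I_cm + Md² gives I = 0.61364 + (5.8)(0.15)² = 0.74414 kg m².
Total I = 2.2995 + 0.74414 = 3.0436 kg m².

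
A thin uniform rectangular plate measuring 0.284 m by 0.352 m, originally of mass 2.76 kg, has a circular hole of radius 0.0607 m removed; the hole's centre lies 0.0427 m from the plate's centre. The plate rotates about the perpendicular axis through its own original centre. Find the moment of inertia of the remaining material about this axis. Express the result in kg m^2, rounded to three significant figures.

Unpierced body about its centre: I₀ = (1/12)M(a²+b²) = (1/12)(2.76)[(0.284)² + (0.352)²] = 0.047049 kg m^2.
The removed disk has mass m = M·πr²/(ab) = (2.76)·π(0.0607)²/(0.284·0.352) = 0.31958 kg (same uniform areal density).
Its moment of inertia about the rotation axis (parallel-axis theorem): I_hole = (1/2)mr² + md² = (1/2)(0.31958)(0.0607)² + (0.31958)(0.0427)² = 0.0011714 kg m^2.
Treating the hole as negative mass, I = I₀ − I_hole = 0.047049 − 0.0011714 = 0.045877 kg m^2.

0.0459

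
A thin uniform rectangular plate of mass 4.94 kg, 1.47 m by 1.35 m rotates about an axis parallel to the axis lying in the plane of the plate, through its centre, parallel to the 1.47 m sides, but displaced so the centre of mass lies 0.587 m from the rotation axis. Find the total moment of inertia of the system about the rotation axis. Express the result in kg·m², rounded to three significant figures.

I_cm = (1/12)Mb² = (1/12)(4.94)(1.35)² = 0.75026 kg·m²; centre at d = 0.587 m, so I = I_cm + Md² gives I = 0.75026 + (4.94)(0.587)² = 2.4524 kg·m².

2.45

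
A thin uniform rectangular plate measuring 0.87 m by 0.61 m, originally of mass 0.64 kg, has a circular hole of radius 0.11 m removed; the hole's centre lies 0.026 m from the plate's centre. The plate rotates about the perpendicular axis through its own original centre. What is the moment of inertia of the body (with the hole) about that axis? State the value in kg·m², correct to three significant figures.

Unpierced body about its centre: I₀ = (1/12)M(a²+b²) = (1/12)(0.64)[(0.87)² + (0.61)²] = 0.060213 kg·m².
The removed disk has mass m = M·πr²/(ab) = (0.64)·π(0.11)²/(0.87·0.61) = 0.045842 kg (same uniform areal density).
Its moment of inertia about the rotation axis (parallel-axis theorem): I_hole = (1/2)mr² + md² = (1/2)(0.045842)(0.11)² + (0.045842)(0.026)² = 0.00030834 kg·m².
Treating the hole as negative mass, I = I₀ − I_hole = 0.060213 − 0.00030834 = 0.059905 kg·m².

0.0599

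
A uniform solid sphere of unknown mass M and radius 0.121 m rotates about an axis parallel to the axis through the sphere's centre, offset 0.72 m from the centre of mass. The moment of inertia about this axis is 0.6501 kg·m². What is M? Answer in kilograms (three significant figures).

1.24

I = I_cm + Md² = (2/5)MR² + Md² = M·[0.4·(0.121)² + (0.72)²] = M·0.52426.
So M = 0.6501 / 0.52426 = 1.24 kg.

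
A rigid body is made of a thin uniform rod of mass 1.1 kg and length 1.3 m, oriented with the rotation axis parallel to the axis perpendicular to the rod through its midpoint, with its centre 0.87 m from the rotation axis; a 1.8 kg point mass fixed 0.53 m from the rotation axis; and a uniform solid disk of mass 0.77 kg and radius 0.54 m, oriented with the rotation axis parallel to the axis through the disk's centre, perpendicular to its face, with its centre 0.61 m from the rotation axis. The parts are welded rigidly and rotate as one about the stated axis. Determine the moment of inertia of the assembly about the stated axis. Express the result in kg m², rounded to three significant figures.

Thin rod: I_cm = (1/12)ML² = (1/12)(1.1)(1.3)² = 0.15492 kg m²; centre at d = 0.87 m, so I = I_cm + Md² gives I = 0.15492 + (1.1)(0.87)² = 0.98751 kg m².
Point mass: I_cm = 0; centre at d = 0.53 m, so I = I_cm + Md² gives I = 0 + (1.8)(0.53)² = 0.50562 kg m².
Solid disk: I_cm = (1/2)MR² = (1/2)(0.77)(0.54)² = 0.11227 kg m²; centre at d = 0.61 m, so I = I_cm + Md² gives I = 0.11227 + (0.77)(0.61)² = 0.39878 kg m².
Total I = 0.98751 + 0.50562 + 0.39878 = 1.8919 kg m².

1.89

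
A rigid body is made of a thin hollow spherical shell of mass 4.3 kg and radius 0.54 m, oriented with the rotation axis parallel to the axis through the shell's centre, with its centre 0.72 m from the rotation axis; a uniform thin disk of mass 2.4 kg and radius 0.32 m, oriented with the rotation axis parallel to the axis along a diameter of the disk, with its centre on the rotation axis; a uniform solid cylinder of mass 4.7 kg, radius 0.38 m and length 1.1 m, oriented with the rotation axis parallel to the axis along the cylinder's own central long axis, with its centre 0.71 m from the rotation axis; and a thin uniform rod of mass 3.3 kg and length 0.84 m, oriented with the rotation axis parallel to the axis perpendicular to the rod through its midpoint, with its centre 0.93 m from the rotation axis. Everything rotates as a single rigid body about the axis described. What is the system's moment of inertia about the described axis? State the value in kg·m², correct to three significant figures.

Spherical shell: I_cm = (2/3)MR² = (2/3)(4.3)(0.54)² = 0.83592 kg·m²; centre at d = 0.72 m, so I = I_cm + Md² gives I = 0.83592 + (4.3)(0.72)² = 3.065 kg·m².
Thin disk: I_cm = (1/4)MR² = (1/4)(2.4)(0.32)² = 0.06144 kg·m²; axis through the centre, so I = 0.06144 kg·m².
Solid cylinder: I_cm = (1/2)MR² = (1/2)(4.7)(0.38)² = 0.33934 kg·m²; centre at d = 0.71 m, so I = I_cm + Md² gives I = 0.33934 + (4.7)(0.71)² = 2.7086 kg·m².
Thin rod: I_cm = (1/12)ML² = (1/12)(3.3)(0.84)² = 0.19404 kg·m²; centre at d = 0.93 m, so I = I_cm + Md² gives I = 0.19404 + (3.3)(0.93)² = 3.0482 kg·m².
Total I = 3.065 + 0.06144 + 2.7086 + 3.0482 = 8.8833 kg·m².

8.88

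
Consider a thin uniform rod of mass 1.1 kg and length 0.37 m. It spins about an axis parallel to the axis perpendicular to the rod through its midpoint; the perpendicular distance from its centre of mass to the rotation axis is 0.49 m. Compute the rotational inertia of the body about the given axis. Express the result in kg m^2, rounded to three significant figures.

0.277

I_cm = (1/12)ML² = (1/12)(1.1)(0.37)² = 0.012549 kg m^2; centre at d = 0.49 m, so I = I_cm + Md² gives I = 0.012549 + (1.1)(0.49)² = 0.27666 kg m^2.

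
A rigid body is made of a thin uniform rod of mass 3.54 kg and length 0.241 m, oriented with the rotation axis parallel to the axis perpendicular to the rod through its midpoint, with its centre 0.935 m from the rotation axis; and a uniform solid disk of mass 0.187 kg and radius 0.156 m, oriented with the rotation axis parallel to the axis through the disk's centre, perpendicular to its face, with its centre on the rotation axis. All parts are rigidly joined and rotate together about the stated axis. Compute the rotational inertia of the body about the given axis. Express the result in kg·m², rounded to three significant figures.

3.11

Thin rod: I_cm = (1/12)ML² = (1/12)(3.54)(0.241)² = 0.017134 kg·m²; centre at d = 0.935 m, so I = I_cm + Md² gives I = 0.017134 + (3.54)(0.935)² = 3.1119 kg·m².
Solid disk: I_cm = (1/2)MR² = (1/2)(0.187)(0.156)² = 0.0022754 kg·m²; axis through the centre, so I = 0.0022754 kg·m².
Total I = 3.1119 + 0.0022754 = 3.1142 kg·m².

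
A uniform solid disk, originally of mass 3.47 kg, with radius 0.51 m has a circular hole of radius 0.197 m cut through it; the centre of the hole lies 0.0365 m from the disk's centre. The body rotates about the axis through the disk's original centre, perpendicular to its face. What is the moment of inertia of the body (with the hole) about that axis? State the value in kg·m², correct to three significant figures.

Unpierced body about its centre: I₀ = (1/2)MR² = (1/2)(3.47)(0.51)² = 0.45127 kg·m².
The removed disk has mass m = M·(r/R)² = (3.47)(0.197/0.51)² = 0.51775 kg (same uniform areal density).
Its moment of inertia about the rotation axis (parallel-axis theorem): I_hole = (1/2)mr² + md² = (1/2)(0.51775)(0.197)² + (0.51775)(0.0365)² = 0.010736 kg·m².
Treating the hole as negative mass, I = I₀ − I_hole = 0.45127 − 0.010736 = 0.44054 kg·m².

0.441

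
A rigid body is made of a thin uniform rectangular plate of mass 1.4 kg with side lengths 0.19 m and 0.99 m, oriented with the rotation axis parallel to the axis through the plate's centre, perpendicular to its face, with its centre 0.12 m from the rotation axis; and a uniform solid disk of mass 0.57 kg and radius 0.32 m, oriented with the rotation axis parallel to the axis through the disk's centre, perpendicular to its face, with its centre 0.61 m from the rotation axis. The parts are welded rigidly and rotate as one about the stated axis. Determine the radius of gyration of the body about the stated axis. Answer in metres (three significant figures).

0.439

Rectangular plate: I_cm = (1/12)M(a²+b²) = (1/12)(1.4)[(0.19)² + (0.99)²] = 0.11856 kg·m²; centre at d = 0.12 m, so the parallel axis theorem gives I = 0.11856 + (1.4)(0.12)² = 0.13872 kg·m².
Solid disk: I_cm = (1/2)MR² = (1/2)(0.57)(0.32)² = 0.029184 kg·m²; centre at d = 0.61 m, so the parallel axis theorem gives I = 0.029184 + (0.57)(0.61)² = 0.24128 kg·m².
Total I = 0.38 kg·m²; total mass M = 1.97 kg.
k = √(I/M) = √(0.38/1.97) = 0.43919 m.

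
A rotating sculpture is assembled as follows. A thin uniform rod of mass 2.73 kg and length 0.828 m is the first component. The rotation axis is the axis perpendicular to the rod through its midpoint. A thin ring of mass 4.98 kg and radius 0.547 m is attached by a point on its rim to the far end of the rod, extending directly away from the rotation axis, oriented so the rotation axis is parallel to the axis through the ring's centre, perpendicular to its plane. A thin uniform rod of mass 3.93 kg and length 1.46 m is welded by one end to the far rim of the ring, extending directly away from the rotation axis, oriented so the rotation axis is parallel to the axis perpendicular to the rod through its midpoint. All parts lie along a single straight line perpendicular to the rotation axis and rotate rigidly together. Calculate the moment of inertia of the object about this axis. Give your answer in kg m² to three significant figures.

26.6

Thin rod: I_cm = (1/12)ML² = (1/12)(2.73)(0.828)² = 0.15597 kg m²; axis through the centre, so I = 0.15597 kg m².
Thin ring: I_cm = MR² = (4.98)(0.547)² = 1.4901 kg m²; centre at d = 0.414 + 0.547 = 0.961 m, so I = I_cm + Md² gives I = 1.4901 + (4.98)(0.961)² = 6.0892 kg m².
Thin rod: I_cm = (1/12)ML² = (1/12)(3.93)(1.46)² = 0.6981 kg m²; centre at d = 0.414 + 0.547 + 0.547 + 0.73 = 2.238 m, so I = I_cm + Md² gives I = 0.6981 + (3.93)(2.238)² = 20.382 kg m².
Total I = 0.15597 + 6.0892 + 20.382 = 26.627 kg m².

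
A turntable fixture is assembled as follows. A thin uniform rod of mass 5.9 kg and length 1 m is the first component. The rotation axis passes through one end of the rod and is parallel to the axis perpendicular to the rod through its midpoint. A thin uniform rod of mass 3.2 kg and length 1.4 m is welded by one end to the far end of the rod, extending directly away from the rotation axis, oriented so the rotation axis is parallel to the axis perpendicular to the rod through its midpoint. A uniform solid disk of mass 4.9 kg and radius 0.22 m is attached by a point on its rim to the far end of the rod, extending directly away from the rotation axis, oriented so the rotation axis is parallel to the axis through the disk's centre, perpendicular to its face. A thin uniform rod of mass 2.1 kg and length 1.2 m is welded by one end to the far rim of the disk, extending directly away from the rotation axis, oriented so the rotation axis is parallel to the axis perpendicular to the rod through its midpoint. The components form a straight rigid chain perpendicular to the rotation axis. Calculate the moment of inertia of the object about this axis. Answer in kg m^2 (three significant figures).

70.6

Thin rod: I_cm = (1/12)ML² = (1/12)(5.9)(1)² = 0.49167 kg m^2; centre at d = 0.5 m, so the parallel axis theorem gives I = 0.49167 + (5.9)(0.5)² = 1.9667 kg m^2.
Thin rod: I_cm = (1/12)ML² = (1/12)(3.2)(1.4)² = 0.52267 kg m^2; centre at d = 0.5 + 0.5 + 0.7 = 1.7 m, so the parallel axis theorem gives I = 0.52267 + (3.2)(1.7)² = 9.7707 kg m^2.
Solid disk: I_cm = (1/2)MR² = (1/2)(4.9)(0.22)² = 0.11858 kg m^2; centre at d = 0.5 + 0.5 + 0.7 + 0.7 + 0.22 = 2.62 m, so the parallel axis theorem gives I = 0.11858 + (4.9)(2.62)² = 33.754 kg m^2.
Thin rod: I_cm = (1/12)ML² = (1/12)(2.1)(1.2)² = 0.252 kg m^2; centre at d = 0.5 + 0.5 + 0.7 + 0.7 + 0.22 + 0.22 + 0.6 = 3.44 m, so the parallel axis theorem gives I = 0.252 + (2.1)(3.44)² = 25.103 kg m^2.
Total I = 1.9667 + 9.7707 + 33.754 + 25.103 = 70.594 kg m^2.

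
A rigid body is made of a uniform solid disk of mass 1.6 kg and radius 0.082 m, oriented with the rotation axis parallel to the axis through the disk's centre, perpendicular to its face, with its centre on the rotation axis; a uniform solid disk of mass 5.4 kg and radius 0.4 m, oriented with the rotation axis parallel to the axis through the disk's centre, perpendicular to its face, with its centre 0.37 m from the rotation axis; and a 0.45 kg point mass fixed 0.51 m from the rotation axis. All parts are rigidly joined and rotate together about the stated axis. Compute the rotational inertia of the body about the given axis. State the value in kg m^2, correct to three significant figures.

1.29

Solid disk: I_cm = (1/2)MR² = (1/2)(1.6)(0.082)² = 0.0053792 kg m^2; axis through the centre, so I = 0.0053792 kg m^2.
Solid disk: I_cm = (1/2)MR² = (1/2)(5.4)(0.4)² = 0.432 kg m^2; centre at d = 0.37 m, so I = I_cm + Md² gives I = 0.432 + (5.4)(0.37)² = 1.1713 kg m^2.
Point mass: I_cm = 0; centre at d = 0.51 m, so I = I_cm + Md² gives I = 0 + (0.45)(0.51)² = 0.11704 kg m^2.
Total I = 0.0053792 + 1.1713 + 0.11704 = 1.2937 kg m^2.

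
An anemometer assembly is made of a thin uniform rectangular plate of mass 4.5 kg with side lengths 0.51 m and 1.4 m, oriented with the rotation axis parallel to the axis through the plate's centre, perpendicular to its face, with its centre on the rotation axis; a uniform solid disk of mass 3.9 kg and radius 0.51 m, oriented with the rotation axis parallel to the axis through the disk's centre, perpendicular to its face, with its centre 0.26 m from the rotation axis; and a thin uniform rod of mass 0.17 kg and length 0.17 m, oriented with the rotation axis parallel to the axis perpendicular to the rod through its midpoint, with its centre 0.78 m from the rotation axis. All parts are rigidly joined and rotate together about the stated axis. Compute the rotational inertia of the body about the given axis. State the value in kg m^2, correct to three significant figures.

Rectangular plate: I_cm = (1/12)M(a²+b²) = (1/12)(4.5)[(0.51)² + (1.4)²] = 0.83254 kg m^2; axis through the centre, so I = 0.83254 kg m^2.
Solid disk: I_cm = (1/2)MR² = (1/2)(3.9)(0.51)² = 0.50719 kg m^2; centre at d = 0.26 m, so I = I_cm + Md² gives I = 0.50719 + (3.9)(0.26)² = 0.77083 kg m^2.
Thin rod: I_cm = (1/12)ML² = (1/12)(0.17)(0.17)² = 0.00040942 kg m^2; centre at d = 0.78 m, so I = I_cm + Md² gives I = 0.00040942 + (0.17)(0.78)² = 0.10384 kg m^2.
Total I = 0.83254 + 0.77083 + 0.10384 = 1.7072 kg m^2.

1.71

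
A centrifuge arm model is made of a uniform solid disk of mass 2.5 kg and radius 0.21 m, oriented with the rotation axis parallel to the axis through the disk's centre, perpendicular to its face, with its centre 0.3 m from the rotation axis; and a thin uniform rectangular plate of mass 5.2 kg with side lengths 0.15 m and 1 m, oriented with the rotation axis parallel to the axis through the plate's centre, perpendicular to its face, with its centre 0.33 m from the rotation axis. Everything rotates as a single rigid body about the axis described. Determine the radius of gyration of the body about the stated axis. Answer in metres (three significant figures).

0.409

Solid disk: I_cm = (1/2)MR² = (1/2)(2.5)(0.21)² = 0.055125 kg·m²; centre at d = 0.3 m, so the parallel axis theorem gives I = 0.055125 + (2.5)(0.3)² = 0.28012 kg·m².
Rectangular plate: I_cm = (1/12)M(a²+b²) = (1/12)(5.2)[(0.15)² + (1)²] = 0.44308 kg·m²; centre at d = 0.33 m, so the parallel axis theorem gives I = 0.44308 + (5.2)(0.33)² = 1.0094 kg·m².
Total I = 1.2895 kg·m²; total mass M = 7.7 kg.
k = √(I/M) = √(1.2895/7.7) = 0.40923 m.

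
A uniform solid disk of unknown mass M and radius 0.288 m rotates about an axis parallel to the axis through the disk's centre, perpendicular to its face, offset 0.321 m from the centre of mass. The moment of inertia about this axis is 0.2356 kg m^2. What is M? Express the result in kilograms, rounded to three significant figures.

I = I_cm + Md² = (1/2)MR² + Md² = M·[0.5·(0.288)² + (0.321)²] = M·0.14451.
So M = 0.2356 / 0.14451 = 1.6303 kg.

1.63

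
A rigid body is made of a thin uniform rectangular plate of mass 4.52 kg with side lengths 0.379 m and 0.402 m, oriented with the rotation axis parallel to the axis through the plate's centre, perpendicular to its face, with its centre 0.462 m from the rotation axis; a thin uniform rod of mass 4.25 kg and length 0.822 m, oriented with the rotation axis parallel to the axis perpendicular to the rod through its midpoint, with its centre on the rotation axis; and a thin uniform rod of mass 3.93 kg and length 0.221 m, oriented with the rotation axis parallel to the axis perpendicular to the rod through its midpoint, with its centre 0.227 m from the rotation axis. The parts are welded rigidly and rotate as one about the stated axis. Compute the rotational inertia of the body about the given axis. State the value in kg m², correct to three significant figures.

Rectangular plate: I_cm = (1/12)M(a²+b²) = (1/12)(4.52)[(0.379)² + (0.402)²] = 0.11498 kg m²; centre at d = 0.462 m, so the parallel axis theorem gives I = 0.11498 + (4.52)(0.462)² = 1.0797 kg m².
Thin rod: I_cm = (1/12)ML² = (1/12)(4.25)(0.822)² = 0.2393 kg m²; axis through the centre, so I = 0.2393 kg m².
Thin rod: I_cm = (1/12)ML² = (1/12)(3.93)(0.221)² = 0.015995 kg m²; centre at d = 0.227 m, so the parallel axis theorem gives I = 0.015995 + (3.93)(0.227)² = 0.2185 kg m².
Total I = 1.0797 + 0.2393 + 0.2185 = 1.5376 kg m².

1.54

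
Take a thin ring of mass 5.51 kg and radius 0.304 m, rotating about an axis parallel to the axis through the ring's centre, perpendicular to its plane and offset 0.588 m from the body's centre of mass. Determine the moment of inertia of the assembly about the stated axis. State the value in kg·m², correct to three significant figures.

I_cm = MR² = (5.51)(0.304)² = 0.50921 kg·m²; centre at d = 0.588 m, so the parallel axis theorem gives I = 0.50921 + (5.51)(0.588)² = 2.4143 kg·m².

2.41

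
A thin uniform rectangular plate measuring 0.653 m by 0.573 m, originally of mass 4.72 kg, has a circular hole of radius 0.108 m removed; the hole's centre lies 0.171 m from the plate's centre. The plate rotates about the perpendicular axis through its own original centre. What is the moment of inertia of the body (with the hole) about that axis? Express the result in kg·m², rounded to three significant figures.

0.281

Unpierced body about its centre: I₀ = (1/12)M(a²+b²) = (1/12)(4.72)[(0.653)² + (0.573)²] = 0.29686 kg·m².
The removed disk has mass m = M·πr²/(ab) = (4.72)·π(0.108)²/(0.653·0.573) = 0.46224 kg (same uniform areal density).
Its moment of inertia about the rotation axis (parallel-axis theorem): I_hole = (1/2)mr² + md² = (1/2)(0.46224)(0.108)² + (0.46224)(0.171)² = 0.016212 kg·m².
Treating the hole as negative mass, I = I₀ − I_hole = 0.29686 − 0.016212 = 0.28065 kg·m².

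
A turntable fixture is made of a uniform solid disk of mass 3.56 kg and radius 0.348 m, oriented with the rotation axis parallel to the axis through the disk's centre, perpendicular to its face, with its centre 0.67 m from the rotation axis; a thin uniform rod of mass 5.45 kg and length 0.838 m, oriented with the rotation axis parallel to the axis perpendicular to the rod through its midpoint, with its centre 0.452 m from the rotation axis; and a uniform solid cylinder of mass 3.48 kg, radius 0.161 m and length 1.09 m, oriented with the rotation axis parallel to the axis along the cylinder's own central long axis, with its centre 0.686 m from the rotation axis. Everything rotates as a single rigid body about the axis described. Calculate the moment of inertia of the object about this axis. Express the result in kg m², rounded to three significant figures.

4.93

Solid disk: I_cm = (1/2)MR² = (1/2)(3.56)(0.348)² = 0.21557 kg m²; centre at d = 0.67 m, so the parallel axis theorem gives I = 0.21557 + (3.56)(0.67)² = 1.8136 kg m².
Thin rod: I_cm = (1/12)ML² = (1/12)(5.45)(0.838)² = 0.31894 kg m²; centre at d = 0.452 m, so the parallel axis theorem gives I = 0.31894 + (5.45)(0.452)² = 1.4324 kg m².
Solid cylinder: I_cm = (1/2)MR² = (1/2)(3.48)(0.161)² = 0.045103 kg m²; centre at d = 0.686 m, so the parallel axis theorem gives I = 0.045103 + (3.48)(0.686)² = 1.6828 kg m².
Total I = 1.8136 + 1.4324 + 1.6828 = 4.9288 kg m².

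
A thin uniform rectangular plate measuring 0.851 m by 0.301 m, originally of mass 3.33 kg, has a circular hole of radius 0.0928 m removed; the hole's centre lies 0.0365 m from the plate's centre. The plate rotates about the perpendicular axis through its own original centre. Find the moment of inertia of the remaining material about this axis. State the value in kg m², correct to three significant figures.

0.224

Unpierced body about its centre: I₀ = (1/12)M(a²+b²) = (1/12)(3.33)[(0.851)² + (0.301)²] = 0.22611 kg m².
The removed disk has mass m = M·πr²/(ab) = (3.33)·π(0.0928)²/(0.851·0.301) = 0.35172 kg (same uniform areal density).
Its moment of inertia about the rotation axis (parallel-axis theorem): I_hole = (1/2)mr² + md² = (1/2)(0.35172)(0.0928)² + (0.35172)(0.0365)² = 0.001983 kg m².
Treating the hole as negative mass, I = I₀ − I_hole = 0.22611 − 0.001983 = 0.22412 kg m².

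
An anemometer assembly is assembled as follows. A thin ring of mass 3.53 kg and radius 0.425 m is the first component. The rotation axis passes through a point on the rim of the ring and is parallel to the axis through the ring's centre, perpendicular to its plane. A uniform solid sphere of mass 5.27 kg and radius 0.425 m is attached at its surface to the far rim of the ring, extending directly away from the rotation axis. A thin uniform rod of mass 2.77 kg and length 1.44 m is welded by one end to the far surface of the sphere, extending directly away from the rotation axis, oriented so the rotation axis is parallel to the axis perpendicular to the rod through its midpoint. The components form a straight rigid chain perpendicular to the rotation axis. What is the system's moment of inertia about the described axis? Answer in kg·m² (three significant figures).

26.9

Thin ring: I_cm = MR² = (3.53)(0.425)² = 0.63761 kg·m²; centre at d = 0.425 m, so I = I_cm + Md² gives I = 0.63761 + (3.53)(0.425)² = 1.2752 kg·m².
Solid sphere: I_cm = (2/5)MR² = (2/5)(5.27)(0.425)² = 0.38076 kg·m²; centre at d = 0.425 + 0.425 + 0.425 = 1.275 m, so I = I_cm + Md² gives I = 0.38076 + (5.27)(1.275)² = 8.9478 kg·m².
Thin rod: I_cm = (1/12)ML² = (1/12)(2.77)(1.44)² = 0.47866 kg·m²; centre at d = 0.425 + 0.425 + 0.425 + 0.425 + 0.72 = 2.42 m, so I = I_cm + Md² gives I = 0.47866 + (2.77)(2.42)² = 16.701 kg·m².
Total I = 1.2752 + 8.9478 + 16.701 = 26.924 kg·m².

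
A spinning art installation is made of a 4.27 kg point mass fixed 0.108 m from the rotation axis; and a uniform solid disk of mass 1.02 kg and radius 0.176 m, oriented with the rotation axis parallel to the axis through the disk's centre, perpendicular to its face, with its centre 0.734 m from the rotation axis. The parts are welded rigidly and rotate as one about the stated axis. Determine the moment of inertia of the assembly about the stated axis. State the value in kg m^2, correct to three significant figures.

0.615

Point mass: I_cm = 0; centre at d = 0.108 m, so the parallel axis theorem gives I = 0 + (4.27)(0.108)² = 0.049805 kg m^2.
Solid disk: I_cm = (1/2)MR² = (1/2)(1.02)(0.176)² = 0.015798 kg m^2; centre at d = 0.734 m, so the parallel axis theorem gives I = 0.015798 + (1.02)(0.734)² = 0.56533 kg m^2.
Total I = 0.049805 + 0.56533 = 0.61513 kg m^2.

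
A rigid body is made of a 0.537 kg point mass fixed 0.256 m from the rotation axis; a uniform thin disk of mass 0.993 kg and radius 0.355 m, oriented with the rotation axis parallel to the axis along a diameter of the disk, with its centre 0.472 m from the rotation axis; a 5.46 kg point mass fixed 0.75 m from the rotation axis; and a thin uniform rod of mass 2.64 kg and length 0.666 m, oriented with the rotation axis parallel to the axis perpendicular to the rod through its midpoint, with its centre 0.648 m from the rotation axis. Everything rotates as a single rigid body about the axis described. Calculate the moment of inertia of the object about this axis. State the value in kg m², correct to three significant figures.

4.57

Point mass: I_cm = 0; centre at d = 0.256 m, so the parallel axis theorem gives I = 0 + (0.537)(0.256)² = 0.035193 kg m².
Thin disk: I_cm = (1/4)MR² = (1/4)(0.993)(0.355)² = 0.031286 kg m²; centre at d = 0.472 m, so the parallel axis theorem gives I = 0.031286 + (0.993)(0.472)² = 0.25251 kg m².
Point mass: I_cm = 0; centre at d = 0.75 m, so the parallel axis theorem gives I = 0 + (5.46)(0.75)² = 3.0713 kg m².
Thin rod: I_cm = (1/12)ML² = (1/12)(2.64)(0.666)² = 0.097582 kg m²; centre at d = 0.648 m, so the parallel axis theorem gives I = 0.097582 + (2.64)(0.648)² = 1.2061 kg m².
Total I = 0.035193 + 0.25251 + 3.0713 + 1.2061 = 4.5651 kg m².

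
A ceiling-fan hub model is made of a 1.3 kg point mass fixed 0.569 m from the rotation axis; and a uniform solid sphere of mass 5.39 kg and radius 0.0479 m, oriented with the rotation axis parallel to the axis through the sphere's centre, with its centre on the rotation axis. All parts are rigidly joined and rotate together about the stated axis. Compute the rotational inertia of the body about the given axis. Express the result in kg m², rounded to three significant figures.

0.426

Point mass: I_cm = 0; centre at d = 0.569 m, so the parallel axis theorem gives I = 0 + (1.3)(0.569)² = 0.42089 kg m².
Solid sphere: I_cm = (2/5)MR² = (2/5)(5.39)(0.0479)² = 0.0049467 kg m²; axis through the centre, so I = 0.0049467 kg m².
Total I = 0.42089 + 0.0049467 = 0.42584 kg m².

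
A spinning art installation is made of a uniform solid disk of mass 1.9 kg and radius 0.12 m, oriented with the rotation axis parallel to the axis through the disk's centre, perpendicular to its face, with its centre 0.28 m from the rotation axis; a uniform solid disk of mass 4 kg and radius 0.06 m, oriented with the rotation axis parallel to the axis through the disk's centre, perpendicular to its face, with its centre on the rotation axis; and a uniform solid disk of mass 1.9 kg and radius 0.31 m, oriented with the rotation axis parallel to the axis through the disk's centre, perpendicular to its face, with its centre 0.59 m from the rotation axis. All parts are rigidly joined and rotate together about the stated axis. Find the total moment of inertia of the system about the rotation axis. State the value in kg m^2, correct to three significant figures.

0.923

Solid disk: I_cm = (1/2)MR² = (1/2)(1.9)(0.12)² = 0.01368 kg m^2; centre at d = 0.28 m, so the parallel axis theorem gives I = 0.01368 + (1.9)(0.28)² = 0.16264 kg m^2.
Solid disk: I_cm = (1/2)MR² = (1/2)(4)(0.06)² = 0.0072 kg m^2; axis through the centre, so I = 0.0072 kg m^2.
Solid disk: I_cm = (1/2)MR² = (1/2)(1.9)(0.31)² = 0.091295 kg m^2; centre at d = 0.59 m, so the parallel axis theorem gives I = 0.091295 + (1.9)(0.59)² = 0.75268 kg m^2.
Total I = 0.16264 + 0.0072 + 0.75268 = 0.92252 kg m^2.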